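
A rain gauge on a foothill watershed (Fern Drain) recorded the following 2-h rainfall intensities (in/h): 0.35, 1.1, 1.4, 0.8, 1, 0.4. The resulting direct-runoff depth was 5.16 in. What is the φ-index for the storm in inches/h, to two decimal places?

Only the 4 blocks with intensity above φ contribute runoff: 1.1, 1.4, 0.8, 1 in/h.
Σ(I−φ)·Δt = d  ⇒  (1.1+1.4+0.8+1 − 4φ)·2 = 5.16
φ = (4.300 − 5.16/2) / 4 = 0.43 in/h.

φ ≈ 0.43 in/h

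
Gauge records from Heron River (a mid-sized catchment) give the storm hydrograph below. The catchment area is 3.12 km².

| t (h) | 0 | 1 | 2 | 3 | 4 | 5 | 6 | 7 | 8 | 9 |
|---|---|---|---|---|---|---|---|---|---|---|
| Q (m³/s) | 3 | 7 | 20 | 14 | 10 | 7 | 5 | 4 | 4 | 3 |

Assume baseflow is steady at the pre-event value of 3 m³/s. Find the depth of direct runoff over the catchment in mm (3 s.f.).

d ≈ 54.2 mm

Direct runoff: 0.0, 4.0, 17.0, 11.0, 7.0, 4.0, 2.0, 1.0, 1.0, 0.0 m³/s; ΣQ_DR = 47.00 m³/s.
V = ΣQ_DR · Δt = 47.00 × 3600 s = 1.692 × 10^5 m³.
Over A = 3.12 km², depth = V / A = 54.2 mm.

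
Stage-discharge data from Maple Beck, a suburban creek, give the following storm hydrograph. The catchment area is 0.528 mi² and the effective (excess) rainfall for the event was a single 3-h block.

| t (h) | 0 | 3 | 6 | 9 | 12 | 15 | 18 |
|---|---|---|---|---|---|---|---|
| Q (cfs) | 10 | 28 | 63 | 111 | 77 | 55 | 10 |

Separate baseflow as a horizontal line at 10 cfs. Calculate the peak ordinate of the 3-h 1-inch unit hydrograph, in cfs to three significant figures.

U_p ≈ 40.4 cfs

Direct runoff: 0.0, 18.0, 53.0, 101.0, 67.0, 45.0, 0.0 cfs; ΣQ_DR = 284.0 cfs, peak = 101.0 cfs.
Runoff depth d = ΣQ_DR·Δt / A = 284.0 × 10800 / (0.528 mi²) = 2.500 in.
The 1-inch UH is the DRH scaled by (1 in)/d, so U_p = 101.0 × 1/2.500 = 40.4 cfs.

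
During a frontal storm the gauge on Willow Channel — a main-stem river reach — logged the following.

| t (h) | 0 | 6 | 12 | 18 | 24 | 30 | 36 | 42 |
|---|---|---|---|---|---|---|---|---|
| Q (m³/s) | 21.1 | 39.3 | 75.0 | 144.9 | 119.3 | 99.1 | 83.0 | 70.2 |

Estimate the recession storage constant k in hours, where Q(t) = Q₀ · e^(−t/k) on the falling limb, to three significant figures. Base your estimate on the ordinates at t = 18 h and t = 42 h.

k ≈ 33.1 h

On the falling limb, Q drops from 144.9 to 70.2 m³/s between t = 18 h and t = 42 h (Δt = 24 h).
k = −Δt / ln(Q₂/Q₁) = −24 / ln(70.2/144.9) = 33.1 h.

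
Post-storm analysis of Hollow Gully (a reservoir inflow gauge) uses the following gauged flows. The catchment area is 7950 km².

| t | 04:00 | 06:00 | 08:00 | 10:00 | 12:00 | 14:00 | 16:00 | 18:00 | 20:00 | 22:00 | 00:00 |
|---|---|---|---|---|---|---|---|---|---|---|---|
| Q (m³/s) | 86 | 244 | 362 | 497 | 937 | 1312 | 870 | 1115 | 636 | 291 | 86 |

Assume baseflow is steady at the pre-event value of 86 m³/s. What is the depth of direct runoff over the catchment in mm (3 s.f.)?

Direct runoff: 0.0, 158.0, 276.0, 411.0, 851.0, 1226.0, 784.0, 1029.0, 550.0, 205.0, 0.0 m³/s; ΣQ_DR = 5490 m³/s.
V = ΣQ_DR · Δt = 5490 × 7200 s = 3.953 × 10^7 m³.
Over A = 7950 km², depth = V / A = 4.97 mm.

d ≈ 4.97 mm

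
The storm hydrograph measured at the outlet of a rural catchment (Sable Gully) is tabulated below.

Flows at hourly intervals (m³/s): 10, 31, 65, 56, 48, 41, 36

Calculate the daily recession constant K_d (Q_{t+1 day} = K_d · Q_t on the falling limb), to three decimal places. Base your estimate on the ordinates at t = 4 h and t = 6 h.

Between t = 4 h and t = 6 h the flow falls from 48 to 36 m³/s over 2×1 h = 2 h.
Per-interval ratio K = (36/48)^(1/2) = 0.8660; K_d = K^(24/1) = 0.032.

K_d ≈ 0.032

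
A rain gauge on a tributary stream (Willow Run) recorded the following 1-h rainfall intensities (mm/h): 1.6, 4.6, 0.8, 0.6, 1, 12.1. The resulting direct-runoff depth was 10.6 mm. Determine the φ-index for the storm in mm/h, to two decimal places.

φ ≈ 3.05 mm/h

Only the 2 blocks with intensity above φ contribute runoff: 4.6, 12.1 mm/h.
Σ(I−φ)·Δt = d  ⇒  (4.6+12.1 − 2φ)·1 = 10.6
φ = (16.70 − 10.6/1) / 2 = 3.05 mm/h.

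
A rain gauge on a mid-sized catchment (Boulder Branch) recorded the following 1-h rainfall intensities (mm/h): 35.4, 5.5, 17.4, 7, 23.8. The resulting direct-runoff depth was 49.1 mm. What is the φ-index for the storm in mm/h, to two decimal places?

Only the 3 blocks with intensity above φ contribute runoff: 35.4, 17.4, 23.8 mm/h.
Σ(I−φ)·Δt = d  ⇒  (35.4+17.4+23.8 − 3φ)·1 = 49.1
φ = (76.60 − 49.1/1) / 3 = 9.17 mm/h.

φ ≈ 9.17 mm/h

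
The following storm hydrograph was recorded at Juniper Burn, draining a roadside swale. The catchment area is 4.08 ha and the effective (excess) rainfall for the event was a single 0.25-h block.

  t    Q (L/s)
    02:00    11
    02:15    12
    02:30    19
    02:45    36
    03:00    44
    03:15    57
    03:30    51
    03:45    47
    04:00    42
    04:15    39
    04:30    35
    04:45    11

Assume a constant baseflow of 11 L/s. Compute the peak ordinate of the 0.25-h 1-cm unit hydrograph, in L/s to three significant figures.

U_p ≈ 76.7 L/s

Direct runoff: 0.0, 1.0, 8.0, 25.0, 33.0, 46.0, 40.0, 36.0, 31.0, 28.0, 24.0, 0.0 L/s; ΣQ_DR = 272.0 L/s, peak = 46.0 L/s.
Runoff depth d = ΣQ_DR·Δt / A = 272.0 × 900 / (4.08 ha) = 6.000 mm.
The 1-cm UH is the DRH scaled by (10 mm)/d, so U_p = 46.0 × 10/6.000 = 76.7 L/s.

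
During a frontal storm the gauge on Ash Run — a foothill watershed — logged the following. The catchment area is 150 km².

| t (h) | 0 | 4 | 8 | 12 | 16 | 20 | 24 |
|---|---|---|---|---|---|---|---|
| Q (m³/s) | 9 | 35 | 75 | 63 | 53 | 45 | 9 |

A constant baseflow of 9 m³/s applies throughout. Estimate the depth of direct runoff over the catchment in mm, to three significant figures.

Direct runoff: 0.0, 26.0, 66.0, 54.0, 44.0, 36.0, 0.0 m³/s; ΣQ_DR = 226.0 m³/s.
V = ΣQ_DR · Δt = 226.0 × 14400 s = 3.254 × 10^6 m³.
Over A = 150 km², depth = V / A = 21.7 mm.

d ≈ 21.7 mm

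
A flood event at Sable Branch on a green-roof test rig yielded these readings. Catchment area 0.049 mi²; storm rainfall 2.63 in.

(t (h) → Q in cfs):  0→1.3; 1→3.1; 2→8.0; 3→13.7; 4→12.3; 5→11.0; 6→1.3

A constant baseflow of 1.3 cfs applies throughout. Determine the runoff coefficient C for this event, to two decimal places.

C ≈ 0.50

ΣQ_DR = 41.60 cfs; V = ΣQ_DR·Δt = 1.498 × 10^5 ft³.
Runoff depth d = V / A = 1.316 in.
C = d / P = 1.316 / 2.63 = 0.50.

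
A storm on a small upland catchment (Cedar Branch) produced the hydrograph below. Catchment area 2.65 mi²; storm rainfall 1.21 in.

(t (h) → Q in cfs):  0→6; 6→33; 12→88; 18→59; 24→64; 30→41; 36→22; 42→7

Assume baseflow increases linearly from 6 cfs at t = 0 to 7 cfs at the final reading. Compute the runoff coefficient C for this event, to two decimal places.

ΣQ_DR = 268.0 cfs; V = ΣQ_DR·Δt = 5.789 × 10^6 ft³.
Runoff depth d = V / A = 0.9403 in.
C = d / P = 0.9403 / 1.21 = 0.78.

C ≈ 0.78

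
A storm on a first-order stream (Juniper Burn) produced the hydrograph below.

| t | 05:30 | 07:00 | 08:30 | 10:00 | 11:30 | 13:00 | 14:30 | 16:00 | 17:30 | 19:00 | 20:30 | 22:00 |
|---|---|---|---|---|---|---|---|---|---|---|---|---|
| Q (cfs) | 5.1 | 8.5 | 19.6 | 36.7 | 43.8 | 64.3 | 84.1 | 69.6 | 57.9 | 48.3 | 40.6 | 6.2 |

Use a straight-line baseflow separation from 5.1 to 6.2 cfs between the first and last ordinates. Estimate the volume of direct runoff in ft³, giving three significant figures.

V ≈ 2.25 × 10^6 ft³

Direct-runoff ordinates (Q − Q_b): 0.00, 3.30, 14.30, 31.30, 38.30, 58.70, 78.40, 63.80, 52.00, 42.30, 34.50, 0.00 cfs.
ΣQ_DR = 416.9 cfs.
With Δt = 1.5 h = 5400 s, V = ΣQ_DR · Δt = 416.9 × 5400 = 2.25 × 10^6 ft³.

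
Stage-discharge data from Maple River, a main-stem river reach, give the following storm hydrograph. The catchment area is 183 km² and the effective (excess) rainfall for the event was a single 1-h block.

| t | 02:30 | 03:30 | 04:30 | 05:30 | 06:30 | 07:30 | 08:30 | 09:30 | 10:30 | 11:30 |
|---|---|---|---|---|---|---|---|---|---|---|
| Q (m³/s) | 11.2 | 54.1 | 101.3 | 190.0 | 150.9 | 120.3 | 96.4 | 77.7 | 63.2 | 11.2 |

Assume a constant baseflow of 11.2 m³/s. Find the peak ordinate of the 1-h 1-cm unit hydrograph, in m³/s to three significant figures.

Direct runoff: 0.0, 42.9, 90.1, 178.8, 139.7, 109.1, 85.2, 66.5, 52.0, 0.0 m³/s; ΣQ_DR = 764.3 m³/s, peak = 178.8 m³/s.
Runoff depth d = ΣQ_DR·Δt / A = 764.3 × 3600 / (183 km²) = 15.04 mm.
The 1-cm UH is the DRH scaled by (10 mm)/d, so U_p = 178.8 × 10/15.04 = 119 m³/s.

U_p ≈ 119 m³/s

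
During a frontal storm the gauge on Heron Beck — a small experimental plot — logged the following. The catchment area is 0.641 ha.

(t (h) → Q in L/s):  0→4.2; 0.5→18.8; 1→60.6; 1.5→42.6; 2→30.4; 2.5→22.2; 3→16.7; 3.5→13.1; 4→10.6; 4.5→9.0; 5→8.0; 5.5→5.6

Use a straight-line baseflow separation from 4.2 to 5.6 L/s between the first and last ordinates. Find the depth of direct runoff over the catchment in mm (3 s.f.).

Direct runoff: 0.00, 14.47, 56.15, 38.02, 25.69, 17.36, 11.74, 8.01, 5.38, 3.65, 2.53, 0.00 L/s; ΣQ_DR = 183.0 L/s.
V = ΣQ_DR · Δt = 183.0 × 1800 s = 3.294 × 10^5 L.
Over A = 0.641 ha, depth = V / A = 51.4 mm.

d ≈ 51.4 mm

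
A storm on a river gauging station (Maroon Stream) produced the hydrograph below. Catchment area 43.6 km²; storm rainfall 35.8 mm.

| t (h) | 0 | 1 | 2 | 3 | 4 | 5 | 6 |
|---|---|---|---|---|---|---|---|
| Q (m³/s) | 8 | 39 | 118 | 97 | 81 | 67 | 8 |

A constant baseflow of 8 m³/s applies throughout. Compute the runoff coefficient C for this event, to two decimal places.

ΣQ_DR = 362.0 m³/s; V = ΣQ_DR·Δt = 1.303 × 10^6 m³.
Runoff depth d = V / A = 29.89 mm.
C = d / P = 29.89 / 35.8 = 0.83.

C ≈ 0.83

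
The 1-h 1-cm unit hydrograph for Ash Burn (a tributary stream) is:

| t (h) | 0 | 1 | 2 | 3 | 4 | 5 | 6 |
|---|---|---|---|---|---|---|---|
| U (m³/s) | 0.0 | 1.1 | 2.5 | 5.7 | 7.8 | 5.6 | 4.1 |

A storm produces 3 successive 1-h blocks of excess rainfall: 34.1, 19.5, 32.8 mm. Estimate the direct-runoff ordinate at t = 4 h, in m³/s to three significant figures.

By discrete convolution, Q_j = Σ (P_i / 10 mm) · U_{j−i}.
At t = 4 h (j=4): Q = (34.1/10)·7.8 + (19.5/10)·5.7 + (32.8/10)·2.5 = 45.9 m³/s.

Q ≈ 45.9 m³/s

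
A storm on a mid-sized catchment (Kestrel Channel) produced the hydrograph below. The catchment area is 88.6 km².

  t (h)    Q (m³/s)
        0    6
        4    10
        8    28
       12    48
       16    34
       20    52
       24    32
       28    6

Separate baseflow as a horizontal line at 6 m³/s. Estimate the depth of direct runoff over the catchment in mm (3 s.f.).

Direct runoff: 0.0, 4.0, 22.0, 42.0, 28.0, 46.0, 26.0, 0.0 m³/s; ΣQ_DR = 168.0 m³/s.
V = ΣQ_DR · Δt = 168.0 × 14400 s = 2.419 × 10^6 m³.
Over A = 88.6 km², depth = V / A = 27.3 mm.

d ≈ 27.3 mm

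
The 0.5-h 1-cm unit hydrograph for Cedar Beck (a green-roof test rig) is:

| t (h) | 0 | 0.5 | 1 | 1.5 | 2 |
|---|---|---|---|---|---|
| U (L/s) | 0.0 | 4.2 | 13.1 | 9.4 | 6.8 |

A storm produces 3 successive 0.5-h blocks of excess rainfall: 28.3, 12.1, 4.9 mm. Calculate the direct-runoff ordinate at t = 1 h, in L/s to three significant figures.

Q ≈ 42.2 L/s

By discrete convolution, Q_j = Σ (P_i / 10 mm) · U_{j−i}.
At t = 1 h (j=2): Q = (28.3/10)·13.1 + (12.1/10)·4.2 + (4.9/10)·0.0 = 42.2 L/s.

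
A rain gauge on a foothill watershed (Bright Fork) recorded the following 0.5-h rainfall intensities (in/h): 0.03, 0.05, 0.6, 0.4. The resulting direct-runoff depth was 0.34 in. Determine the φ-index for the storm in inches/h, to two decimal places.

Only the 2 blocks with intensity above φ contribute runoff: 0.6, 0.4 in/h.
Σ(I−φ)·Δt = d  ⇒  (0.6+0.4 − 2φ)·0.5 = 0.34
φ = (1.000 − 0.34/0.5) / 2 = 0.16 in/h.

φ ≈ 0.16 in/h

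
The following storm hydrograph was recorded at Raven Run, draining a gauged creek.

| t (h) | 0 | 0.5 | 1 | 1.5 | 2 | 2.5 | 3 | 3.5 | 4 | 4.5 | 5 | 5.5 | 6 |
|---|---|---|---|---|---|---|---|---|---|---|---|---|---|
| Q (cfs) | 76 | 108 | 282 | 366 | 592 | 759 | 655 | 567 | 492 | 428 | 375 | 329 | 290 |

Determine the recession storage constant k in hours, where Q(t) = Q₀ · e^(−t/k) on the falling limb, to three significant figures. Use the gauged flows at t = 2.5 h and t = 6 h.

k ≈ 3.64 h

On the falling limb, Q drops from 759 to 290 cfs between t = 2.5 h and t = 6 h (Δt = 3.5 h).
k = −Δt / ln(Q₂/Q₁) = −3.5 / ln(290/759) = 3.64 h.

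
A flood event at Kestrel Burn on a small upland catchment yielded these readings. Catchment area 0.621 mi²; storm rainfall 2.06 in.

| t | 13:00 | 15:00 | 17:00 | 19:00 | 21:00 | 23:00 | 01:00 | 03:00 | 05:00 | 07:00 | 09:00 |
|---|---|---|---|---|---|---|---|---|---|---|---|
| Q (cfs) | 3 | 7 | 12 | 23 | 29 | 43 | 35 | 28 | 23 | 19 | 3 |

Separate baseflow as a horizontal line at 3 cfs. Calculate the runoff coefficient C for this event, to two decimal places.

C ≈ 0.47

ΣQ_DR = 192.0 cfs; V = ΣQ_DR·Δt = 1.382 × 10^6 ft³.
Runoff depth d = V / A = 0.9582 in.
C = d / P = 0.9582 / 2.06 = 0.47.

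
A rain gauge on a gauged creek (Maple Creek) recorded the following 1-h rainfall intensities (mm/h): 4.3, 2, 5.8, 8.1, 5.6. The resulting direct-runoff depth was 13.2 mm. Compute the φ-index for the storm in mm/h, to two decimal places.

φ ≈ 2.65 mm/h

Only the 4 blocks with intensity above φ contribute runoff: 4.3, 5.8, 8.1, 5.6 mm/h.
Σ(I−φ)·Δt = d  ⇒  (4.3+5.8+8.1+5.6 − 4φ)·1 = 13.2
φ = (23.80 − 13.2/1) / 4 = 2.65 mm/h.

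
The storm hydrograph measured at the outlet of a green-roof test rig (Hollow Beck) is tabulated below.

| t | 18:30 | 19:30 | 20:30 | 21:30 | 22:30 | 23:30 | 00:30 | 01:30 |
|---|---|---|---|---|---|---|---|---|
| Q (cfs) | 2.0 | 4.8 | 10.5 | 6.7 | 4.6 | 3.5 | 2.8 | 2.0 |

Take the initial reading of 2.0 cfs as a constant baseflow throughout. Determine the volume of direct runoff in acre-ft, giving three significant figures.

Direct-runoff ordinates (Q − Q_b): 0.0, 2.8, 8.5, 4.7, 2.6, 1.5, 0.8, 0.0 cfs.
ΣQ_DR = 20.90 cfs.
With Δt = 1 h = 3600 s, V = ΣQ_DR · Δt = 20.90 × 3600 = 75200 ft³ = 1.73 acre-ft.

V ≈ 1.73 acre-ft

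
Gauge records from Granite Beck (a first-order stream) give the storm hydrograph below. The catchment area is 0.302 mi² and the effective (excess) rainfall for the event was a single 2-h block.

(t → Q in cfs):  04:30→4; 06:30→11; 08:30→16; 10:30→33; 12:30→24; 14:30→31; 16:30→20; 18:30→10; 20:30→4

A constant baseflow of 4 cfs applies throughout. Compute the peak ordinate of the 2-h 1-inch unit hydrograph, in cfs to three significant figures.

U_p ≈ 24.2 cfs

Direct runoff: 0.0, 7.0, 12.0, 29.0, 20.0, 27.0, 16.0, 6.0, 0.0 cfs; ΣQ_DR = 117.0 cfs, peak = 29.0 cfs.
Runoff depth d = ΣQ_DR·Δt / A = 117.0 × 7200 / (0.302 mi²) = 1.201 in.
The 1-inch UH is the DRH scaled by (1 in)/d, so U_p = 29.0 × 1/1.201 = 24.2 cfs.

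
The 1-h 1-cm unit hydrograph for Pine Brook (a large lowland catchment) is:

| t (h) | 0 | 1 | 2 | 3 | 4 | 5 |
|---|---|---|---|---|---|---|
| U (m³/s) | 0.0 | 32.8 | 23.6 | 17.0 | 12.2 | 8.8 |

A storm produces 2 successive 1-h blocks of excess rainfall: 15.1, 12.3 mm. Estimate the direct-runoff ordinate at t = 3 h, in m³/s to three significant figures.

Q ≈ 54.7 m³/s

By discrete convolution, Q_j = Σ (P_i / 10 mm) · U_{j−i}.
At t = 3 h (j=3): Q = (15.1/10)·17.0 + (12.3/10)·23.6 = 54.7 m³/s.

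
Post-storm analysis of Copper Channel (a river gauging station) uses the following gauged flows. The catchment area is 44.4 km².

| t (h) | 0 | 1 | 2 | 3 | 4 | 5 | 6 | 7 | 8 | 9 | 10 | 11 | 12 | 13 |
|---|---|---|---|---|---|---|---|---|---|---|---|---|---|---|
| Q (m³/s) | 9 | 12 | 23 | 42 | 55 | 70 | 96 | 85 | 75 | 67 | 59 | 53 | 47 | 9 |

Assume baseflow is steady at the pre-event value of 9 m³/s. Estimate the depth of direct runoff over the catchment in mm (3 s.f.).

d ≈ 46.7 mm

Direct runoff: 0.0, 3.0, 14.0, 33.0, 46.0, 61.0, 87.0, 76.0, 66.0, 58.0, 50.0, 44.0, 38.0, 0.0 m³/s; ΣQ_DR = 576.0 m³/s.
V = ΣQ_DR · Δt = 576.0 × 3600 s = 2.074 × 10^6 m³.
Over A = 44.4 km², depth = V / A = 46.7 mm.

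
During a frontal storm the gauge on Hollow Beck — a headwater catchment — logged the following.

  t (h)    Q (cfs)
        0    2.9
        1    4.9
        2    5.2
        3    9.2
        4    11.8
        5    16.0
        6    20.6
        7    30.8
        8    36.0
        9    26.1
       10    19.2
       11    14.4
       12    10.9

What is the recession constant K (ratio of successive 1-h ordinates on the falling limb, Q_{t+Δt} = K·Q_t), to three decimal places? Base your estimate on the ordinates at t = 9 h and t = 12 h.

Using the recession-limb readings at t = 9 h and t = 12 h: Q falls from 26.1 to 10.9 cfs over 3 intervals.
K = (Q₂/Q₁)^(1/3) = (10.9/26.1)^(1/3) = 0.747.

K ≈ 0.747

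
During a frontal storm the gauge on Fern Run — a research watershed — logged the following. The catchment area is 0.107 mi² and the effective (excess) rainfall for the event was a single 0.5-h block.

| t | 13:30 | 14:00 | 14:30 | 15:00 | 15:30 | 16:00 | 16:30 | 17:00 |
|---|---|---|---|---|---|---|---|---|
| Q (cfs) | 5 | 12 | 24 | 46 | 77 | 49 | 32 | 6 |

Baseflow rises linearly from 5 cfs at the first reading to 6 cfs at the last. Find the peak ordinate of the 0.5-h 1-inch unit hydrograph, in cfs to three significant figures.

U_p ≈ 47.7 cfs

Direct runoff: 0.00, 6.86, 18.71, 40.57, 71.43, 43.29, 26.14, 0.00 cfs; ΣQ_DR = 207.0 cfs, peak = 71.43 cfs.
Runoff depth d = ΣQ_DR·Δt / A = 207.0 × 1800 / (0.107 mi²) = 1.499 in.
The 1-inch UH is the DRH scaled by (1 in)/d, so U_p = 71.43 × 1/1.499 = 47.7 cfs.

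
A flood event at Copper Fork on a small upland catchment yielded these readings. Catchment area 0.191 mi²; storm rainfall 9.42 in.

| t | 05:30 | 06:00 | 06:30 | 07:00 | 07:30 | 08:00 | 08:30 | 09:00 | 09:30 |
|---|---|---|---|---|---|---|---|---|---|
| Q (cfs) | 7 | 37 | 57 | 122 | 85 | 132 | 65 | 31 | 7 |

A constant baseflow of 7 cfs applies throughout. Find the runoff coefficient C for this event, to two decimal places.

C ≈ 0.21

ΣQ_DR = 480.0 cfs; V = ΣQ_DR·Δt = 8.640 × 10^5 ft³.
Runoff depth d = V / A = 1.947 in.
C = d / P = 1.947 / 9.42 = 0.21.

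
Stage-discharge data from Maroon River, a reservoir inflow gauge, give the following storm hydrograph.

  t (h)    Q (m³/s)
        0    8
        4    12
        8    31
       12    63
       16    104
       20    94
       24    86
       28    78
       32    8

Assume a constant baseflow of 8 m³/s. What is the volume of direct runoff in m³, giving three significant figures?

V ≈ 5.93 × 10^6 m³

Direct-runoff ordinates (Q − Q_b): 0.0, 4.0, 23.0, 55.0, 96.0, 86.0, 78.0, 70.0, 0.0 m³/s.
ΣQ_DR = 412.0 m³/s.
With Δt = 4 h = 14400 s, V = ΣQ_DR · Δt = 412.0 × 14400 = 5.93 × 10^6 m³.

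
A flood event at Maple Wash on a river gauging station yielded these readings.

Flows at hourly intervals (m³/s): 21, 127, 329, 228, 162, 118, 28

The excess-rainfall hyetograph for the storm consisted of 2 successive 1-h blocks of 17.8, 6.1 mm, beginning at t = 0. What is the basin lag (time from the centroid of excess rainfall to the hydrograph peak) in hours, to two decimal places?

Centroid of excess rainfall: t_c = Σ P_i·t̄_i / ΣP_i = 0.7552 h (block centres at 0.5, 1.5 h).
Hydrograph peak occurs at t = 2 h, so basin lag t_L = 2 − 0.7552 = 1.24 h.

t_L ≈ 1.24 h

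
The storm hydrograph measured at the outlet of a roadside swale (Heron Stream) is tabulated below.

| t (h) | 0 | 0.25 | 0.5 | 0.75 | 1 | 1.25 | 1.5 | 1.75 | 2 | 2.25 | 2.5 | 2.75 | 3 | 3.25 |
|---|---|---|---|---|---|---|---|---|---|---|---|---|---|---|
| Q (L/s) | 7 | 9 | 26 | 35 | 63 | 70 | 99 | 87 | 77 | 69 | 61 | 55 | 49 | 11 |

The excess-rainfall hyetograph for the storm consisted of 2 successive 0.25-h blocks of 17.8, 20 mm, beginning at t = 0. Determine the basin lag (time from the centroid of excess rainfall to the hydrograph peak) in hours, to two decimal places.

Centroid of excess rainfall: t_c = Σ P_i·t̄_i / ΣP_i = 0.2573 h (block centres at 0.125, 0.375 h).
Hydrograph peak occurs at t = 1.5 h, so basin lag t_L = 1.5 − 0.2573 = 1.24 h.

t_L ≈ 1.24 h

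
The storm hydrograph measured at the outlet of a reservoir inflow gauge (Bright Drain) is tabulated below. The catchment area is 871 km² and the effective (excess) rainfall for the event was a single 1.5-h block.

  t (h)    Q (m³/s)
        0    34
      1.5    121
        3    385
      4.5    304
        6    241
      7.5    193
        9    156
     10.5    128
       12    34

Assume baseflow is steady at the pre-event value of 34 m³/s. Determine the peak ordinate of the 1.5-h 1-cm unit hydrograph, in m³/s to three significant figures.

Direct runoff: 0.0, 87.0, 351.0, 270.0, 207.0, 159.0, 122.0, 94.0, 0.0 m³/s; ΣQ_DR = 1290 m³/s, peak = 351.0 m³/s.
Runoff depth d = ΣQ_DR·Δt / A = 1290 × 5400 / (871 km²) = 7.998 mm.
The 1-cm UH is the DRH scaled by (10 mm)/d, so U_p = 351.0 × 10/7.998 = 439 m³/s.

U_p ≈ 439 m³/s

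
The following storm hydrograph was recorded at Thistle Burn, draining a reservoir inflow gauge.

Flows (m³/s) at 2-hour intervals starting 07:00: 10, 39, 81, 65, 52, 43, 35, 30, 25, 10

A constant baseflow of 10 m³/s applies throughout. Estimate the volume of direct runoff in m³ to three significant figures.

Direct-runoff ordinates (Q − Q_b): 0.0, 29.0, 71.0, 55.0, 42.0, 33.0, 25.0, 20.0, 15.0, 0.0 m³/s.
ΣQ_DR = 290.0 m³/s.
With Δt = 2 h = 7200 s, V = ΣQ_DR · Δt = 290.0 × 7200 = 2.09 × 10^6 m³.

V ≈ 2.09 × 10^6 m³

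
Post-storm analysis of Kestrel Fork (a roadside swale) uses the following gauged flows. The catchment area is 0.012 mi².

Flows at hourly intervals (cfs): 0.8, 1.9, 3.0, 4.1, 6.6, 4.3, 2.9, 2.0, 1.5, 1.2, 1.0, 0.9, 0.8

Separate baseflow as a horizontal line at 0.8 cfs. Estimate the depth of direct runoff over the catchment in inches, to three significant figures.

Direct runoff: 0.0, 1.1, 2.2, 3.3, 5.8, 3.5, 2.1, 1.2, 0.7, 0.4, 0.2, 0.1, 0.0 cfs; ΣQ_DR = 20.60 cfs.
V = ΣQ_DR · Δt = 20.60 × 3600 s = 74160 ft³.
Over A = 0.012 mi², depth = V / A = 2.66 in.

d ≈ 2.66 in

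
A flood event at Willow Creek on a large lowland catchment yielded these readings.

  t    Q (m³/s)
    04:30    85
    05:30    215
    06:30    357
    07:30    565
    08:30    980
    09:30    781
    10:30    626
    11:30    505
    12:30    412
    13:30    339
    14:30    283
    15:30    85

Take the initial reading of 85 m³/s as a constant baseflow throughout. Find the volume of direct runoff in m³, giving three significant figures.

V ≈ 1.52 × 10^7 m³

Direct-runoff ordinates (Q − Q_b): 0.0, 130.0, 272.0, 480.0, 895.0, 696.0, 541.0, 420.0, 327.0, 254.0, 198.0, 0.0 m³/s.
ΣQ_DR = 4213 m³/s.
With Δt = 1 h = 3600 s, V = ΣQ_DR · Δt = 4213 × 3600 = 1.52 × 10^7 m³.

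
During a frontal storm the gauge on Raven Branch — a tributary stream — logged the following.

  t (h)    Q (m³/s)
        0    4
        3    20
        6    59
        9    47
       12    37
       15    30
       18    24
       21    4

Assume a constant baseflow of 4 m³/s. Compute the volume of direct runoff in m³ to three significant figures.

Direct-runoff ordinates (Q − Q_b): 0.0, 16.0, 55.0, 43.0, 33.0, 26.0, 20.0, 0.0 m³/s.
ΣQ_DR = 193.0 m³/s.
With Δt = 3 h = 10800 s, V = ΣQ_DR · Δt = 193.0 × 10800 = 2.08 × 10^6 m³.

V ≈ 2.08 × 10^6 m³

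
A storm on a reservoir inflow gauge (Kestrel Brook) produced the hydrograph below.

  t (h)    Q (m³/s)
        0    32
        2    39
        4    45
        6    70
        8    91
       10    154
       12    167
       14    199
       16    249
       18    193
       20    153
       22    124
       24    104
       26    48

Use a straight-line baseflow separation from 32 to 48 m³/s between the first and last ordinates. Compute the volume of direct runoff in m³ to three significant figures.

V ≈ 7.98 × 10^6 m³

Direct-runoff ordinates (Q − Q_b): 0.00, 5.77, 10.54, 34.31, 54.08, 115.85, 127.62, 158.38, 207.15, 149.92, 108.69, 78.46, 57.23, 0.00 m³/s.
ΣQ_DR = 1108 m³/s.
With Δt = 2 h = 7200 s, V = ΣQ_DR · Δt = 1108 × 7200 = 7.98 × 10^6 m³.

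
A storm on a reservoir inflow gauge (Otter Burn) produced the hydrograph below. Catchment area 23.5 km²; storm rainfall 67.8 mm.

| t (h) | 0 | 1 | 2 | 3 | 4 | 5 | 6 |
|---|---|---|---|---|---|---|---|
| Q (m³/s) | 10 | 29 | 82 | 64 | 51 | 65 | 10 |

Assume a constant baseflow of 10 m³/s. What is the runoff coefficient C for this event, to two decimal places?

C ≈ 0.54

ΣQ_DR = 241.0 m³/s; V = ΣQ_DR·Δt = 8.676 × 10^5 m³.
Runoff depth d = V / A = 36.92 mm.
C = d / P = 36.92 / 67.8 = 0.54.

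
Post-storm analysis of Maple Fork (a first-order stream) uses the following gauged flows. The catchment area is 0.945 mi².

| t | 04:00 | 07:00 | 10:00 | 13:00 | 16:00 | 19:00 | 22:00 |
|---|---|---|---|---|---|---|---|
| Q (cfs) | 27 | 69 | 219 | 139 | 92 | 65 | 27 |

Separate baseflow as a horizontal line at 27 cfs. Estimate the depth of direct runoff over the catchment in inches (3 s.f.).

Direct runoff: 0.0, 42.0, 192.0, 112.0, 65.0, 38.0, 0.0 cfs; ΣQ_DR = 449.0 cfs.
V = ΣQ_DR · Δt = 449.0 × 10800 s = 4.849 × 10^6 ft³.
Over A = 0.945 mi², depth = V / A = 2.21 in.

d ≈ 2.21 in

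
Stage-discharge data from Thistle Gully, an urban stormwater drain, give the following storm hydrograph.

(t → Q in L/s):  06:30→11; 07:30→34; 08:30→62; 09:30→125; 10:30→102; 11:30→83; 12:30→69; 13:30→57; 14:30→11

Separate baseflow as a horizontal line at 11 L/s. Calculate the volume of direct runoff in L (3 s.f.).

Direct-runoff ordinates (Q − Q_b): 0.0, 23.0, 51.0, 114.0, 91.0, 72.0, 58.0, 46.0, 0.0 L/s.
ΣQ_DR = 455.0 L/s.
With Δt = 1 h = 3600 s, V = ΣQ_DR · Δt = 455.0 × 3600 = 1.64 × 10^6 L.

V ≈ 1.64 × 10^6 L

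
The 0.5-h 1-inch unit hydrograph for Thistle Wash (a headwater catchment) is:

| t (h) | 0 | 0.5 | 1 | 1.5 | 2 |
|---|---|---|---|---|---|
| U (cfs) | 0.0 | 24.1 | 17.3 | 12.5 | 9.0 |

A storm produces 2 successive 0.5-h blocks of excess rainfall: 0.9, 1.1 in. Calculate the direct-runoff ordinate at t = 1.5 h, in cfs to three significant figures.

Q ≈ 30.3 cfs

By discrete convolution, Q_j = Σ (P_i / 1 in) · U_{j−i}.
At t = 1.5 h (j=3): Q = (0.9/1)·12.5 + (1.1/1)·17.3 = 30.3 cfs.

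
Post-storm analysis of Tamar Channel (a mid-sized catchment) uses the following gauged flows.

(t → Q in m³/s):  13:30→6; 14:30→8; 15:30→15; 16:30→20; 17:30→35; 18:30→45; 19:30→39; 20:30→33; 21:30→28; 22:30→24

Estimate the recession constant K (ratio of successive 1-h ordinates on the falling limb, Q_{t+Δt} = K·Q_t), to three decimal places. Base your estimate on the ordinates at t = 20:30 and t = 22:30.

K ≈ 0.853

Using the recession-limb readings at t = 20:30 and t = 22:30: Q falls from 33 to 24 m³/s over 2 intervals.
K = (Q₂/Q₁)^(1/2) = (24/33)^(1/2) = 0.853.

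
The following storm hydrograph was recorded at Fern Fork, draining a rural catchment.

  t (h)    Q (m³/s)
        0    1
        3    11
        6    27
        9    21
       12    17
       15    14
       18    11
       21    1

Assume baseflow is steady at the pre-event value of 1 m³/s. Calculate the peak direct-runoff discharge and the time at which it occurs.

Subtracting baseflow gives direct-runoff ordinates: 0.0, 10.0, 26.0, 20.0, 16.0, 13.0, 10.0, 0.0 m³/s.
The maximum is 26.0 m³/s, occurring at the reading for t = 6 h.

Q_p = 26.0 m³/s at t = 6 h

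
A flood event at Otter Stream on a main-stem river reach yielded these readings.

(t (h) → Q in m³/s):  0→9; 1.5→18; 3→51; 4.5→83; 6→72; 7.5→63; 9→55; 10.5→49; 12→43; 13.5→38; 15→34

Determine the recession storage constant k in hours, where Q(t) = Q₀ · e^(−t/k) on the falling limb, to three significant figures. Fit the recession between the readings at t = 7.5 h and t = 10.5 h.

On the falling limb, Q drops from 63 to 49 m³/s between t = 7.5 h and t = 10.5 h (Δt = 3 h).
k = −Δt / ln(Q₂/Q₁) = −3 / ln(49/63) = 11.9 h.

k ≈ 11.9 h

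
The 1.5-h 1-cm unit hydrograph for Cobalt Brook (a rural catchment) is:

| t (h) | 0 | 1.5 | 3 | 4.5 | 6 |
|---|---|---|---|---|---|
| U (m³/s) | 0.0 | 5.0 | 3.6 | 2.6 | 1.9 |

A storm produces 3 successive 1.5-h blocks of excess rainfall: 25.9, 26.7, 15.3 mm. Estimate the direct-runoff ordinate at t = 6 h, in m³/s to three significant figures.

By discrete convolution, Q_j = Σ (P_i / 10 mm) · U_{j−i}.
At t = 6 h (j=4): Q = (25.9/10)·1.9 + (26.7/10)·2.6 + (15.3/10)·3.6 = 17.4 m³/s.

Q ≈ 17.4 m³/s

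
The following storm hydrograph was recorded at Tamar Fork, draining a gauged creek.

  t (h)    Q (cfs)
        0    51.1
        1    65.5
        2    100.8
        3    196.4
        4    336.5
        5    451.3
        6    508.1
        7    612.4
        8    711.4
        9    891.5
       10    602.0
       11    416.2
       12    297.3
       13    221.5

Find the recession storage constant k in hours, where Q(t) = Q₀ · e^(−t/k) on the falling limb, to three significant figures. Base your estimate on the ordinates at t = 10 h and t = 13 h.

k ≈ 3.00 h

On the falling limb, Q drops from 602.0 to 221.5 cfs between t = 10 h and t = 13 h (Δt = 3 h).
k = −Δt / ln(Q₂/Q₁) = −3 / ln(221.5/602.0) = 3.00 h.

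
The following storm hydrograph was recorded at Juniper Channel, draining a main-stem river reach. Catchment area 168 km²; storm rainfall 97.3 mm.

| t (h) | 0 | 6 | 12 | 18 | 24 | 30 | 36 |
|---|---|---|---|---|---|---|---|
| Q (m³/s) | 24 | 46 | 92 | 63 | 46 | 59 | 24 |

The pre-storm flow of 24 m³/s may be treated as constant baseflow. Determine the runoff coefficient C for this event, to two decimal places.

ΣQ_DR = 186.0 m³/s; V = ΣQ_DR·Δt = 4.018 × 10^6 m³.
Runoff depth d = V / A = 23.91 mm.
C = d / P = 23.91 / 97.3 = 0.25.

C ≈ 0.25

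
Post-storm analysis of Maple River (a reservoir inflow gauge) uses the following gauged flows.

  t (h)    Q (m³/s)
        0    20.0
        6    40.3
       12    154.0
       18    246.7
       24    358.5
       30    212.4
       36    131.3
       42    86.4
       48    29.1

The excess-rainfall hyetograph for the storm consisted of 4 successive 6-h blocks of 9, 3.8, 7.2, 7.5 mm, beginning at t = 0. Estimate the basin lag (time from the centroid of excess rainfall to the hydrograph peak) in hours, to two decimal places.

t_L ≈ 12.12 h

Centroid of excess rainfall: t_c = Σ P_i·t̄_i / ΣP_i = 11.8800 h (block centres at 3, 9, 15, 21 h).
Hydrograph peak occurs at t = 24 h, so basin lag t_L = 24 − 11.8800 = 12.12 h.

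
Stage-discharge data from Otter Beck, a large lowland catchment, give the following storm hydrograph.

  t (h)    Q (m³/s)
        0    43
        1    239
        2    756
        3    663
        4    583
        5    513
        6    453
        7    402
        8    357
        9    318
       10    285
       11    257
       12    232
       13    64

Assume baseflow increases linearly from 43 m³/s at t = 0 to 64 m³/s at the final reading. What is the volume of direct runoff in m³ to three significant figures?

V ≈ 1.59 × 10^7 m³

Direct-runoff ordinates (Q − Q_b): 0.00, 194.38, 709.77, 615.15, 533.54, 461.92, 400.31, 347.69, 301.08, 260.46, 225.85, 196.23, 169.62, 0.00 m³/s.
ΣQ_DR = 4416 m³/s.
With Δt = 1 h = 3600 s, V = ΣQ_DR · Δt = 4416 × 3600 = 1.59 × 10^7 m³.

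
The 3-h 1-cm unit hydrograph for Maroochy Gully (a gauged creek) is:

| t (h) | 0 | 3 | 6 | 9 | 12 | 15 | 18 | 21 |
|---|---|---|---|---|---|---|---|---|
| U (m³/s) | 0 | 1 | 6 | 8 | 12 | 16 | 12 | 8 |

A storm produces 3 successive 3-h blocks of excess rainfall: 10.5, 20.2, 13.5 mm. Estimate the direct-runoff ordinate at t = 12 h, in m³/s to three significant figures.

By discrete convolution, Q_j = Σ (P_i / 10 mm) · U_{j−i}.
At t = 12 h (j=4): Q = (10.5/10)·12 + (20.2/10)·8 + (13.5/10)·6 = 36.9 m³/s.

Q ≈ 36.9 m³/s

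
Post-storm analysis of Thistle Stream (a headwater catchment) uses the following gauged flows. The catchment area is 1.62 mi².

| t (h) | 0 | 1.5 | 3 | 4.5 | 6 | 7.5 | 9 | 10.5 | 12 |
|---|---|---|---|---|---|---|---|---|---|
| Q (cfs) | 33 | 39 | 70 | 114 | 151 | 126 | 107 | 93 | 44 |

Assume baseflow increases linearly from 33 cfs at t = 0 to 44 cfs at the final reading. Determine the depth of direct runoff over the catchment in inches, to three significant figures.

Direct runoff: 0.00, 4.62, 34.25, 76.88, 112.50, 86.12, 65.75, 50.38, 0.00 cfs; ΣQ_DR = 430.5 cfs.
V = ΣQ_DR · Δt = 430.5 × 5400 s = 2.325 × 10^6 ft³.
Over A = 1.62 mi², depth = V / A = 0.618 in.

d ≈ 0.618 in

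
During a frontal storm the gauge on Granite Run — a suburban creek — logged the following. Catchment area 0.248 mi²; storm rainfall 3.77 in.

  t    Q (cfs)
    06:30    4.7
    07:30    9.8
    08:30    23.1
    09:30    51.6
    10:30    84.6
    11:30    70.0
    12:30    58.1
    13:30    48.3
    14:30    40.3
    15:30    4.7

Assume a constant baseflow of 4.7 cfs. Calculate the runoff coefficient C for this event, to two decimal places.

ΣQ_DR = 348.2 cfs; V = ΣQ_DR·Δt = 1.254 × 10^6 ft³.
Runoff depth d = V / A = 2.176 in.
C = d / P = 2.176 / 3.77 = 0.58.

C ≈ 0.58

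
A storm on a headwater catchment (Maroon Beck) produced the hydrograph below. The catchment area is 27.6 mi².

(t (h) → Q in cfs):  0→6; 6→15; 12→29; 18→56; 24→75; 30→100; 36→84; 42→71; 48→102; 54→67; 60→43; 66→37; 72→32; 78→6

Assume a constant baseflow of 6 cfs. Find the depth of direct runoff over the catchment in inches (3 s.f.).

Direct runoff: 0.0, 9.0, 23.0, 50.0, 69.0, 94.0, 78.0, 65.0, 96.0, 61.0, 37.0, 31.0, 26.0, 0.0 cfs; ΣQ_DR = 639.0 cfs.
V = ΣQ_DR · Δt = 639.0 × 21600 s = 1.380 × 10^7 ft³.
Over A = 27.6 mi², depth = V / A = 0.215 in.

d ≈ 0.215 in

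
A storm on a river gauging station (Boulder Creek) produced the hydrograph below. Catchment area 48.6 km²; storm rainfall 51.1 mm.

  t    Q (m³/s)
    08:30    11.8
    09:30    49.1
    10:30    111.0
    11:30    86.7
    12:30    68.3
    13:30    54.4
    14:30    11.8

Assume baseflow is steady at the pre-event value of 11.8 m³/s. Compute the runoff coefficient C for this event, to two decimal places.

ΣQ_DR = 310.5 m³/s; V = ΣQ_DR·Δt = 1.118 × 10^6 m³.
Runoff depth d = V / A = 23.00 mm.
C = d / P = 23.00 / 51.1 = 0.45.

C ≈ 0.45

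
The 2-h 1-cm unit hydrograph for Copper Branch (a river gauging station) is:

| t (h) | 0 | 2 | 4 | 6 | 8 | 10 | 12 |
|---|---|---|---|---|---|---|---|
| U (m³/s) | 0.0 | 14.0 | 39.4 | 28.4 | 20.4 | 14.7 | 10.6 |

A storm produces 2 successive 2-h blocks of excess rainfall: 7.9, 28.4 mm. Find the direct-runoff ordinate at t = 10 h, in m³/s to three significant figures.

Q ≈ 69.5 m³/s

By discrete convolution, Q_j = Σ (P_i / 10 mm) · U_{j−i}.
At t = 10 h (j=5): Q = (7.9/10)·14.7 + (28.4/10)·20.4 = 69.5 m³/s.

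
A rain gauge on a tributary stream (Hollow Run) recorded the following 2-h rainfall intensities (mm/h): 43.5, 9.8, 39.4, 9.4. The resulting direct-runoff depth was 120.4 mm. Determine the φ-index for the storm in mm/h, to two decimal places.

Only the 2 blocks with intensity above φ contribute runoff: 43.5, 39.4 mm/h.
Σ(I−φ)·Δt = d  ⇒  (43.5+39.4 − 2φ)·2 = 120.4
φ = (82.90 − 120.4/2) / 2 = 11.35 mm/h.

φ ≈ 11.35 mm/h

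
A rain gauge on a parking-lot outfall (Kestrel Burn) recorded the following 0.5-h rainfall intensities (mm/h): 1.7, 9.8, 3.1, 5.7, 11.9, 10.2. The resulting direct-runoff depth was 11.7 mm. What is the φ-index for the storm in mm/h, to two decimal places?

φ ≈ 3.55 mm/h

Only the 4 blocks with intensity above φ contribute runoff: 9.8, 5.7, 11.9, 10.2 mm/h.
Σ(I−φ)·Δt = d  ⇒  (9.8+5.7+11.9+10.2 − 4φ)·0.5 = 11.7
φ = (37.60 − 11.7/0.5) / 4 = 3.55 mm/h.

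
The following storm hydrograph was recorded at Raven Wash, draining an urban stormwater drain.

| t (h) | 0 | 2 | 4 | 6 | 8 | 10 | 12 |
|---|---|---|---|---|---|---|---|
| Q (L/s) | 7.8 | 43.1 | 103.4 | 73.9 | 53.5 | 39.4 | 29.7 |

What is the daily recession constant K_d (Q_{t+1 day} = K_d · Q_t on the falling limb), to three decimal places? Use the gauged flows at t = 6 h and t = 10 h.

K_d ≈ 0.023

Between t = 6 h and t = 10 h the flow falls from 73.9 to 39.4 L/s over 2×2 h = 4 h.
Per-interval ratio K = (39.4/73.9)^(1/2) = 0.7302; K_d = K^(24/2) = 0.023.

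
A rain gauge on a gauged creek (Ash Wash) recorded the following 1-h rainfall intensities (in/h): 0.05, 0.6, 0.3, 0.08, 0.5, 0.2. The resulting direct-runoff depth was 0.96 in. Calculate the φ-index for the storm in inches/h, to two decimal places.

Only the 4 blocks with intensity above φ contribute runoff: 0.6, 0.3, 0.5, 0.2 in/h.
Σ(I−φ)·Δt = d  ⇒  (0.6+0.3+0.5+0.2 − 4φ)·1 = 0.96
φ = (1.600 − 0.96/1) / 4 = 0.16 in/h.

φ ≈ 0.16 in/h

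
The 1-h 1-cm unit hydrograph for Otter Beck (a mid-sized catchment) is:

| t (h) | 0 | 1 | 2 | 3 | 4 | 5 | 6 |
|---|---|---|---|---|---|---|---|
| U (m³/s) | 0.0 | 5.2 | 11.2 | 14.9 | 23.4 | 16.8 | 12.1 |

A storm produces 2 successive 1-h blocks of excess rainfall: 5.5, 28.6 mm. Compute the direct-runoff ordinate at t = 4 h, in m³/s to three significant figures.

By discrete convolution, Q_j = Σ (P_i / 10 mm) · U_{j−i}.
At t = 4 h (j=4): Q = (5.5/10)·23.4 + (28.6/10)·14.9 = 55.5 m³/s.

Q ≈ 55.5 m³/s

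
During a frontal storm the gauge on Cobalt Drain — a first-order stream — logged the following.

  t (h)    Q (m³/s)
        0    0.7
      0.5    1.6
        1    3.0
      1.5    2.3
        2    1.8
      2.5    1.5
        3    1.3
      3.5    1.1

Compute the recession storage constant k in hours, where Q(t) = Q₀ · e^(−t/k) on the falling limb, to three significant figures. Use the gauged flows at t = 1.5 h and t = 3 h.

On the falling limb, Q drops from 2.3 to 1.3 m³/s between t = 1.5 h and t = 3 h (Δt = 1.5 h).
k = −Δt / ln(Q₂/Q₁) = −1.5 / ln(1.3/2.3) = 2.63 h.

k ≈ 2.63 h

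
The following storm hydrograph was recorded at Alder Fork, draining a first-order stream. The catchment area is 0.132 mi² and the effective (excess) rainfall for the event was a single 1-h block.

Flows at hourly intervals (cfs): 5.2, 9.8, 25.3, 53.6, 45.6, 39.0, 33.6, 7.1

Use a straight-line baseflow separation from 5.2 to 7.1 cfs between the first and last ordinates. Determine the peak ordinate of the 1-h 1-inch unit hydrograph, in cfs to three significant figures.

Direct runoff: 0.00, 4.33, 19.56, 47.59, 39.31, 32.44, 26.77, 0.00 cfs; ΣQ_DR = 170.0 cfs, peak = 47.59 cfs.
Runoff depth d = ΣQ_DR·Δt / A = 170.0 × 3600 / (0.132 mi²) = 1.996 in.
The 1-inch UH is the DRH scaled by (1 in)/d, so U_p = 47.59 × 1/1.996 = 23.8 cfs.

U_p ≈ 23.8 cfs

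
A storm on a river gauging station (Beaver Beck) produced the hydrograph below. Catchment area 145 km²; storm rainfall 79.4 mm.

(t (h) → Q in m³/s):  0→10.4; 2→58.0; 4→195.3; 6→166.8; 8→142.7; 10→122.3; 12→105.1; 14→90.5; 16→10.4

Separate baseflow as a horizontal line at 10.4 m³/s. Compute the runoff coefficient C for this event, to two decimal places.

C ≈ 0.51

ΣQ_DR = 807.9 m³/s; V = ΣQ_DR·Δt = 5.817 × 10^6 m³.
Runoff depth d = V / A = 40.12 mm.
C = d / P = 40.12 / 79.4 = 0.51.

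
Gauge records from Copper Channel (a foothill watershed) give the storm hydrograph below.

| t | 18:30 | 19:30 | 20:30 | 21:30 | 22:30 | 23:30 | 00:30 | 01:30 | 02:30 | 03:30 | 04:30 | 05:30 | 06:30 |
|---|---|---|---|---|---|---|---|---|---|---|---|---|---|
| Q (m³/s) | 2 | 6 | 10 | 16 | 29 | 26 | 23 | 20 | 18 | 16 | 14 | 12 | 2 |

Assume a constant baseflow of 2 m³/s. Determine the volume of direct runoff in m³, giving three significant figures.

Direct-runoff ordinates (Q − Q_b): 0.0, 4.0, 8.0, 14.0, 27.0, 24.0, 21.0, 18.0, 16.0, 14.0, 12.0, 10.0, 0.0 m³/s.
ΣQ_DR = 168.0 m³/s.
With Δt = 1 h = 3600 s, V = ΣQ_DR · Δt = 168.0 × 3600 = 6.05 × 10^5 m³.

V ≈ 6.05 × 10^5 m³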